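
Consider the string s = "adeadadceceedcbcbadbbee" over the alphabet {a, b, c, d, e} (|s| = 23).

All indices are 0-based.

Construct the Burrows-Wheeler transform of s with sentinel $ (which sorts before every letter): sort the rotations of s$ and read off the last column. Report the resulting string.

rank  rotation                  last
    0  $adeadadceceedcbcbadbbee  e
    1  adadceceedcbcbadbbee$ade  e
    2  adbbee$adeadadceceedcbcb  b
    3  adceceedcbcbadbbee$adead  d
    4  adeadadceceedcbcbadbbee$  $
    5  badbbee$adeadadceceedcbc  c
    6  bbee$adeadadceceedcbcbad  d
    7  bcbadbbee$adeadadceceedc  c
    8  bee$adeadadceceedcbcbadb  b
    9  cbadbbee$adeadadceceedcb  b
   10  cbcbadbbee$adeadadceceed  d
   11  ceceedcbcbadbbee$adeadad  d
   12  ceedcbcbadbbee$adeadadce  e
   13  dadceceedcbcbadbbee$adea  a
   14  dbbee$adeadadceceedcbcba  a
   15  dcbcbadbbee$adeadadcecee  e
   16  dceceedcbcbadbbee$adeada  a
   17  deadadceceedcbcbadbbee$a  a
   18  e$adeadadceceedcbcbadbbe  e
   19  eadadceceedcbcbadbbee$ad  d
   20  eceedcbcbadbbee$adeadadc  c
   21  edcbcbadbbee$adeadadcece  e
   22  ee$adeadadceceedcbcbadbb  b
   23  eedcbcbadbbee$adeadadcec  c

eebd$cdcbbddeaaeaaedcebc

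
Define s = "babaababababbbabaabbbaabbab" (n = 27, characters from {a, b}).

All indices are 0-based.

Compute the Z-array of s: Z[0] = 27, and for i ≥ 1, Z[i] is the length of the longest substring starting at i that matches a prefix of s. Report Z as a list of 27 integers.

Z[0]=27
i=1: fresh scan; Z[1]=0
i=2: fresh scan; Z[2]=2 grow→box=[2,4)
i=3: min(r-i=1, Z[1]=0)=0; Z[3]=0
i=4: fresh scan; Z[4]=0
i=5: fresh scan; Z[5]=4 grow→box=[5,9)
i=6: min(r-i=3, Z[1]=0)=0; Z[6]=0
i=7: min(r-i=2, Z[2]=2)=2; Z[7]=4 grow→box=[7,11)
i=8: min(r-i=3, Z[1]=0)=0; Z[8]=0
i=9: min(r-i=2, Z[2]=2)=2; Z[9]=3 grow→box=[9,12)
i=10: min(r-i=2, Z[1]=0)=0; Z[10]=0
i=11: min(r-i=1, Z[2]=2)=1; Z[11]=1
i=12: fresh scan; Z[12]=1 grow→box=[12,13)
i=13: fresh scan; Z[13]=6 grow→box=[13,19)
i=14: min(r-i=5, Z[1]=0)=0; Z[14]=0
i=15: min(r-i=4, Z[2]=2)=2; Z[15]=2
i=16: min(r-i=3, Z[3]=0)=0; Z[16]=0
i=17: min(r-i=2, Z[4]=0)=0; Z[17]=0
i=18: min(r-i=1, Z[5]=4)=1; Z[18]=1
i=19: fresh scan; Z[19]=1 grow→box=[19,20)
i=20: fresh scan; Z[20]=2 grow→box=[20,22)
i=21: min(r-i=1, Z[1]=0)=0; Z[21]=0
i=22: fresh scan; Z[22]=0
i=23: fresh scan; Z[23]=1 grow→box=[23,24)
i=24: fresh scan; Z[24]=3 grow→box=[24,27)
i=25: min(r-i=2, Z[1]=0)=0; Z[25]=0
i=26: min(r-i=1, Z[2]=2)=1; Z[26]=1

[27, 0, 2, 0, 0, 4, 0, 4, 0, 3, 0, 1, 1, 6, 0, 2, 0, 0, 1, 1, 2, 0, 0, 1, 3, 0, 1]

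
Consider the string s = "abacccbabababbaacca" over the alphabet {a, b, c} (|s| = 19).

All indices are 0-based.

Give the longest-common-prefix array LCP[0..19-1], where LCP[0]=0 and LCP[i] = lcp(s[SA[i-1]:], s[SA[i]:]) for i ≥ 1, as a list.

[0, 1, 1, 4, 3, 2, 1, 3, 0, 2, 5, 3, 2, 1, 0, 1, 1, 2, 2]

rank→(start, suffix):
  0 → (18, 'a')
  1 → (14, 'aacca')
  2 → (7, 'abababbaacca')
  3 → (9, 'ababbaacca')
  4 → (0, 'abacccbabababbaacca')
  5 → (11, 'abbaacca')
  6 → (15, 'acca')
  7 → (2, 'acccbabababbaacca')
  8 → (13, 'baacca')
  9 → (6, 'babababbaacca')
  10 → (8, 'bababbaacca')
  11 → (10, 'babbaacca')
  12 → (1, 'bacccbabababbaacca')
  13 → (12, 'bbaacca')
  14 → (17, 'ca')
  15 → (5, 'cbabababbaacca')
  16 → (16, 'cca')
  17 → (4, 'ccbabababbaacca')
  18 → (3, 'cccbabababbaacca')

SA = [18, 14, 7, 9, 0, 11, 15, 2, 13, 6, 8, 10, 1, 12, 17, 5, 16, 4, 3]
rank  pair      lcp
   1  s[18:],s[14:]  1  'a'
   2  s[14:],s[7:]  1  'a'
   3  s[7:],s[9:]  4  'abab'
   4  s[9:],s[0:]  3  'aba'
   5  s[0:],s[11:]  2  'ab'
   6  s[11:],s[15:]  1  'a'
   7  s[15:],s[2:]  3  'acc'
   8  s[2:],s[13:]  0  ''
   9  s[13:],s[6:]  2  'ba'
  10  s[6:],s[8:]  5  'babab'
  11  s[8:],s[10:]  3  'bab'
  12  s[10:],s[1:]  2  'ba'
  13  s[1:],s[12:]  1  'b'
  14  s[12:],s[17:]  0  ''
  15  s[17:],s[5:]  1  'c'
  16  s[5:],s[16:]  1  'c'
  17  s[16:],s[4:]  2  'cc'
  18  s[4:],s[3:]  2  'cc'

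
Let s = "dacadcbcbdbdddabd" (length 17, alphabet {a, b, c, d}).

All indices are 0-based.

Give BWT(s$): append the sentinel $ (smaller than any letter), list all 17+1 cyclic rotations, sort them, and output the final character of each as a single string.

dddccacdadbbd$badb

rank  rotation            last
    0  $dacadcbcbdbdddabd  d
    1  abd$dacadcbcbdbddd  d
    2  acadcbcbdbdddabd$d  d
    3  adcbcbdbdddabd$dac  c
    4  bcbdbdddabd$dacadc  c
    5  bd$dacadcbcbdbddda  a
    6  bdbdddabd$dacadcbc  c
    7  bdddabd$dacadcbcbd  d
    8  cadcbcbdbdddabd$da  a
    9  cbcbdbdddabd$dacad  d
   10  cbdbdddabd$dacadcb  b
   11  d$dacadcbcbdbdddab  b
   12  dabd$dacadcbcbdbdd  d
   13  dacadcbcbdbdddabd$  $
   14  dbdddabd$dacadcbcb  b
   15  dcbcbdbdddabd$daca  a
   16  ddabd$dacadcbcbdbd  d
   17  dddabd$dacadcbcbdb  b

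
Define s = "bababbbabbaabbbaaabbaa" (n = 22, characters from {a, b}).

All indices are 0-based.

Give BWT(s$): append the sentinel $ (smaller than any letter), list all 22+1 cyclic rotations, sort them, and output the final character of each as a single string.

aabbabbababbbb$baababaa

rank  rotation                 last
    0  $bababbbabbaabbbaaabbaa  a
    1  a$bababbbabbaabbbaaabba  a
    2  aa$bababbbabbaabbbaaabb  b
    3  aaabbaa$bababbbabbaabbb  b
    4  aabbaa$bababbbabbaabbba  a
    5  aabbbaaabbaa$bababbbabb  b
    6  ababbbabbaabbbaaabbaa$b  b
    7  abbaa$bababbbabbaabbbaa  a
    8  abbaabbbaaabbaa$bababbb  b
    9  abbbaaabbaa$bababbbabba  a
   10  abbbabbaabbbaaabbaa$bab  b
   11  baa$bababbbabbaabbbaaab  b
   12  baaabbaa$bababbbabbaabb  b
   13  baabbbaaabbaa$bababbbab  b
   14  bababbbabbaabbbaaabbaa$  $
   15  babbaabbbaaabbaa$bababb  b
   16  babbbabbaabbbaaabbaa$ba  a
   17  bbaa$bababbbabbaabbbaaa  a
   18  bbaaabbaa$bababbbabbaab  b
   19  bbaabbbaaabbaa$bababbba  a
   20  bbabbaabbbaaabbaa$babab  b
   21  bbbaaabbaa$bababbbabbaa  a
   22  bbbabbaabbbaaabbaa$baba  a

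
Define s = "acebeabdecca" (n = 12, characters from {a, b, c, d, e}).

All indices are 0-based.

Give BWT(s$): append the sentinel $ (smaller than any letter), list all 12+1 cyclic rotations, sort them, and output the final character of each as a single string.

rank  rotation       last
    0  $acebeabdecca  a
    1  a$acebeabdecc  c
    2  abdecca$acebe  e
    3  acebeabdecca$  $
    4  bdecca$acebea  a
    5  beabdecca$ace  e
    6  ca$acebeabdec  c
    7  cca$acebeabde  e
    8  cebeabdecca$a  a
    9  decca$acebeab  b
   10  eabdecca$aceb  b
   11  ebeabdecca$ac  c
   12  ecca$acebeabd  d

ace$aeceabbcd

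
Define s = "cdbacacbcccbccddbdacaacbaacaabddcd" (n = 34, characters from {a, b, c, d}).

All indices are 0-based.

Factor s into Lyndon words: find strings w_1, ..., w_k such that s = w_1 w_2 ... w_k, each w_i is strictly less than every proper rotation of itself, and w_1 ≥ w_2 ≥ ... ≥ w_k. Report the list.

["cd", "b", "acacbcccbccddbd", "ac", "aacb", "aac", "aabddcd"]

emit factor 1: 'cd' (i=0, period=2)
emit factor 2: 'b' (i=2, period=1)
emit factor 3: 'acacbcccbccddbd' (i=3, period=15)
emit factor 4: 'ac' (i=18, period=2)
emit factor 5: 'aacb' (i=20, period=4)
emit factor 6: 'aac' (i=24, period=3)
emit factor 7: 'aabddcd' (i=27, period=7)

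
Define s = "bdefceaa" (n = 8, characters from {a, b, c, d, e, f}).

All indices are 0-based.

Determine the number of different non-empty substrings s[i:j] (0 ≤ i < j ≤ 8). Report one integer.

34

rank | idx | suffix
   0 |   7 | a
   1 |   6 | aa
   2 |   0 | bdefceaa
   3 |   4 | ceaa
   4 |   1 | defceaa
   5 |   5 | eaa
   6 |   2 | efceaa
   7 |   3 | fceaa

SA = [7, 6, 0, 4, 1, 5, 2, 3]
i: (SA[i-1],SA[i]) lcp shared
  1: (7,6) 1 'a'
  2: (6,0) 0 ''
  3: (0,4) 0 ''
  4: (4,1) 0 ''
  5: (1,5) 0 ''
  6: (5,2) 1 'e'
  7: (2,3) 0 ''

n(n+1)/2 = 8·9/2 = 36
Σ LCP = 0 + 1 + 0 + 0 + 0 + 0 + 1 + 0 = 2
distinct = 36 − 2 = 34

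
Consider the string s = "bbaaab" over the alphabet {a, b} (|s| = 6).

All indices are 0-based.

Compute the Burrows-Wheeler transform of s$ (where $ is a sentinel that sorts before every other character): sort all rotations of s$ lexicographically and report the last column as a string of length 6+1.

bbaaab$

rank  rotation last
    0  $bbaaab  b
    1  aaab$bb  b
    2  aab$bba  a
    3  ab$bbaa  a
    4  b$bbaaa  a
    5  baaab$b  b
    6  bbaaab$  $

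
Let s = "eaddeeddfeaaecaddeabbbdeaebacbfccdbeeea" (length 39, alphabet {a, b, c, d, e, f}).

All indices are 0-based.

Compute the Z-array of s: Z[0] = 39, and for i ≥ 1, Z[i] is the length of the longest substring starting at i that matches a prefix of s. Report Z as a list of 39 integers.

[39, 0, 0, 0, 1, 1, 0, 0, 0, 2, 0, 0, 1, 0, 0, 0, 0, 2, 0, 0, 0, 0, 0, 2, 0, 1, 0, 0, 0, 0, 0, 0, 0, 0, 0, 1, 1, 2, 0]

Z[0]=39
i=1: i≥r, start 0; Z[1]=0
i=2: i≥r, start 0; Z[2]=0
i=3: i≥r, start 0; Z[3]=0
i=4: i≥r, start 0; Z[4]=1 extend→box=[4,5)
i=5: i≥r, start 0; Z[5]=1 extend→box=[5,6)
i=6: i≥r, start 0; Z[6]=0
i=7: i≥r, start 0; Z[7]=0
i=8: i≥r, start 0; Z[8]=0
i=9: i≥r, start 0; Z[9]=2 extend→box=[9,11)
i=10: min(r-i=1, Z[1]=0)=0; Z[10]=0
i=11: i≥r, start 0; Z[11]=0
i=12: i≥r, start 0; Z[12]=1 extend→box=[12,13)
i=13: i≥r, start 0; Z[13]=0
i=14: i≥r, start 0; Z[14]=0
i=15: i≥r, start 0; Z[15]=0
i=16: i≥r, start 0; Z[16]=0
i=17: i≥r, start 0; Z[17]=2 extend→box=[17,19)
i=18: min(r-i=1, Z[1]=0)=0; Z[18]=0
i=19: i≥r, start 0; Z[19]=0
i=20: i≥r, start 0; Z[20]=0
i=21: i≥r, start 0; Z[21]=0
i=22: i≥r, start 0; Z[22]=0
i=23: i≥r, start 0; Z[23]=2 extend→box=[23,25)
i=24: min(r-i=1, Z[1]=0)=0; Z[24]=0
i=25: i≥r, start 0; Z[25]=1 extend→box=[25,26)
i=26: i≥r, start 0; Z[26]=0
i=27: i≥r, start 0; Z[27]=0
i=28: i≥r, start 0; Z[28]=0
i=29: i≥r, start 0; Z[29]=0
i=30: i≥r, start 0; Z[30]=0
i=31: i≥r, start 0; Z[31]=0
i=32: i≥r, start 0; Z[32]=0
i=33: i≥r, start 0; Z[33]=0
i=34: i≥r, start 0; Z[34]=0
i=35: i≥r, start 0; Z[35]=1 extend→box=[35,36)
i=36: i≥r, start 0; Z[36]=1 extend→box=[36,37)
i=37: i≥r, start 0; Z[37]=2 extend→box=[37,39)
i=38: min(r-i=1, Z[1]=0)=0; Z[38]=0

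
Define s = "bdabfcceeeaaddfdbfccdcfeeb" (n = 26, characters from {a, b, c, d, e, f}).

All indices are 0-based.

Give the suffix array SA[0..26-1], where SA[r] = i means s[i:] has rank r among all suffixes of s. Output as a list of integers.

[10, 2, 11, 25, 0, 16, 3, 18, 5, 19, 6, 21, 1, 15, 20, 12, 13, 9, 24, 8, 23, 7, 17, 4, 14, 22]

rank→(start, suffix):
  0 → (10, 'aaddfdbfccdcfeeb')
  1 → (2, 'abfcceeeaaddfdbfccdcfeeb')
  2 → (11, 'addfdbfccdcfeeb')
  3 → (25, 'b')
  4 → (0, 'bdabfcceeeaaddfdbfccdcfeeb')
  5 → (16, 'bfccdcfeeb')
  6 → (3, 'bfcceeeaaddfdbfccdcfeeb')
  7 → (18, 'ccdcfeeb')
  8 → (5, 'cceeeaaddfdbfccdcfeeb')
  9 → (19, 'cdcfeeb')
  10 → (6, 'ceeeaaddfdbfccdcfeeb')
  11 → (21, 'cfeeb')
  12 → (1, 'dabfcceeeaaddfdbfccdcfeeb')
  13 → (15, 'dbfccdcfeeb')
  14 → (20, 'dcfeeb')
  15 → (12, 'ddfdbfccdcfeeb')
  16 → (13, 'dfdbfccdcfeeb')
  17 → (9, 'eaaddfdbfccdcfeeb')
  18 → (24, 'eb')
  19 → (8, 'eeaaddfdbfccdcfeeb')
  20 → (23, 'eeb')
  21 → (7, 'eeeaaddfdbfccdcfeeb')
  22 → (17, 'fccdcfeeb')
  23 → (4, 'fcceeeaaddfdbfccdcfeeb')
  24 → (14, 'fdbfccdcfeeb')
  25 → (22, 'feeb')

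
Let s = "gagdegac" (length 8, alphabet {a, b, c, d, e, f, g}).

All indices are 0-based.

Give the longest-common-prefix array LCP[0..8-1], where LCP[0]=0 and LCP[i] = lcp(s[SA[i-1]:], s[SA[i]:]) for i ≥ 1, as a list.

[0, 1, 0, 0, 0, 0, 2, 1]

rank→(start, suffix):
  0 → (6, 'ac')
  1 → (1, 'agdegac')
  2 → (7, 'c')
  3 → (3, 'degac')
  4 → (4, 'egac')
  5 → (5, 'gac')
  6 → (0, 'gagdegac')
  7 → (2, 'gdegac')

SA = [6, 1, 7, 3, 4, 5, 0, 2]
i: (SA[i-1],SA[i]) lcp shared
  1: (6,1) 1 'a'
  2: (1,7) 0 ''
  3: (7,3) 0 ''
  4: (3,4) 0 ''
  5: (4,5) 0 ''
  6: (5,0) 2 'ga'
  7: (0,2) 1 'g'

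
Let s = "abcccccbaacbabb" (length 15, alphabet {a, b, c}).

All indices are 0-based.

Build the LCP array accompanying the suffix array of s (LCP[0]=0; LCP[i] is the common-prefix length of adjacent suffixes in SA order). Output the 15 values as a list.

rank→(start, suffix):
  0 → (8, 'aacbabb')
  1 → (12, 'abb')
  2 → (0, 'abcccccbaacbabb')
  3 → (9, 'acbabb')
  4 → (14, 'b')
  5 → (7, 'baacbabb')
  6 → (11, 'babb')
  7 → (13, 'bb')
  8 → (1, 'bcccccbaacbabb')
  9 → (6, 'cbaacbabb')
  10 → (10, 'cbabb')
  11 → (5, 'ccbaacbabb')
  12 → (4, 'cccbaacbabb')
  13 → (3, 'ccccbaacbabb')
  14 → (2, 'cccccbaacbabb')

SA = [8, 12, 0, 9, 14, 7, 11, 13, 1, 6, 10, 5, 4, 3, 2]
[i] adj suffixes → lcp
  [1] 8/12 → 1 ('a')
  [2] 12/0 → 2 ('ab')
  [3] 0/9 → 1 ('a')
  [4] 9/14 → 0 ('')
  [5] 14/7 → 1 ('b')
  [6] 7/11 → 2 ('ba')
  [7] 11/13 → 1 ('b')
  [8] 13/1 → 1 ('b')
  [9] 1/6 → 0 ('')
  [10] 6/10 → 3 ('cba')
  [11] 10/5 → 1 ('c')
  [12] 5/4 → 2 ('cc')
  [13] 4/3 → 3 ('ccc')
  [14] 3/2 → 4 ('cccc')

[0, 1, 2, 1, 0, 1, 2, 1, 1, 0, 3, 1, 2, 3, 4]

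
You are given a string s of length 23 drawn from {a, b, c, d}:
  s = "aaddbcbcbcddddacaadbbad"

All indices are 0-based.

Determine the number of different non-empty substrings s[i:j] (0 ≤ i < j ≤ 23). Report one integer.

rank→(start, suffix):
  0 → (16, 'aadbbad')
  1 → (0, 'aaddbcbcbcddddacaadbbad')
  2 → (14, 'acaadbbad')
  3 → (21, 'ad')
  4 → (17, 'adbbad')
  5 → (1, 'addbcbcbcddddacaadbbad')
  6 → (20, 'bad')
  7 → (19, 'bbad')
  8 → (4, 'bcbcbcddddacaadbbad')
  9 → (6, 'bcbcddddacaadbbad')
  10 → (8, 'bcddddacaadbbad')
  11 → (15, 'caadbbad')
  12 → (5, 'cbcbcddddacaadbbad')
  13 → (7, 'cbcddddacaadbbad')
  14 → (9, 'cddddacaadbbad')
  15 → (22, 'd')
  16 → (13, 'dacaadbbad')
  17 → (18, 'dbbad')
  18 → (3, 'dbcbcbcddddacaadbbad')
  19 → (12, 'ddacaadbbad')
  20 → (2, 'ddbcbcbcddddacaadbbad')
  21 → (11, 'dddacaadbbad')
  22 → (10, 'ddddacaadbbad')

SA = [16, 0, 14, 21, 17, 1, 20, 19, 4, 6, 8, 15, 5, 7, 9, 22, 13, 18, 3, 12, 2, 11, 10]
rank  pair      lcp
   1  s[16:],s[0:]  3  'aad'
   2  s[0:],s[14:]  1  'a'
   3  s[14:],s[21:]  1  'a'
   4  s[21:],s[17:]  2  'ad'
   5  s[17:],s[1:]  2  'ad'
   6  s[1:],s[20:]  0  ''
   7  s[20:],s[19:]  1  'b'
   8  s[19:],s[4:]  1  'b'
   9  s[4:],s[6:]  4  'bcbc'
  10  s[6:],s[8:]  2  'bc'
  11  s[8:],s[15:]  0  ''
  12  s[15:],s[5:]  1  'c'
  13  s[5:],s[7:]  3  'cbc'
  14  s[7:],s[9:]  1  'c'
  15  s[9:],s[22:]  0  ''
  16  s[22:],s[13:]  1  'd'
  17  s[13:],s[18:]  1  'd'
  18  s[18:],s[3:]  2  'db'
  19  s[3:],s[12:]  1  'd'
  20  s[12:],s[2:]  2  'dd'
  21  s[2:],s[11:]  2  'dd'
  22  s[11:],s[10:]  3  'ddd'

n(n+1)/2 = 23·24/2 = 276
Σ LCP = 0 + 3 + 1 + 1 + 2 + 2 + 0 + 1 + 1 + 4 + 2 + 0 + 1 + 3 + 1 + 0 + 1 + 1 + 2 + 1 + 2 + 2 + 3 = 34
distinct = 276 − 34 = 242

242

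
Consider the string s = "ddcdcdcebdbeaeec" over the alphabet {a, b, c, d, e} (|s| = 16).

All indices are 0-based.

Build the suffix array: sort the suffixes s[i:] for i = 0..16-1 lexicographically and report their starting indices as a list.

sorted suffixes:
  #0 SA[0]=12  'aeec'
  #1 SA[1]=8  'bdbeaeec'
  #2 SA[2]=10  'beaeec'
  #3 SA[3]=15  'c'
  #4 SA[4]=2  'cdcdcebdbeaeec'
  #5 SA[5]=4  'cdcebdbeaeec'
  #6 SA[6]=6  'cebdbeaeec'
  #7 SA[7]=9  'dbeaeec'
  #8 SA[8]=1  'dcdcdcebdbeaeec'
  #9 SA[9]=3  'dcdcebdbeaeec'
  #10 SA[10]=5  'dcebdbeaeec'
  #11 SA[11]=0  'ddcdcdcebdbeaeec'
  #12 SA[12]=11  'eaeec'
  #13 SA[13]=7  'ebdbeaeec'
  #14 SA[14]=14  'ec'
  #15 SA[15]=13  'eec'

[12, 8, 10, 15, 2, 4, 6, 9, 1, 3, 5, 0, 11, 7, 14, 13]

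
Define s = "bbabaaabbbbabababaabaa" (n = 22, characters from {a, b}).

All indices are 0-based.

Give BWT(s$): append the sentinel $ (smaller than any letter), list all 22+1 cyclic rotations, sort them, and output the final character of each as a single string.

aabbbaabbbbaaaabaab$bba

rank  rotation                 last
    0  $bbabaaabbbbabababaabaa  a
    1  a$bbabaaabbbbabababaaba  a
    2  aa$bbabaaabbbbabababaab  b
    3  aaabbbbabababaabaa$bbab  b
    4  aabaa$bbabaaabbbbababab  b
    5  aabbbbabababaabaa$bbaba  a
    6  abaa$bbabaaabbbbabababa  a
    7  abaaabbbbabababaabaa$bb  b
    8  abaabaa$bbabaaabbbbabab  b
    9  ababaabaa$bbabaaabbbbab  b
   10  abababaabaa$bbabaaabbbb  b
   11  abbbbabababaabaa$bbabaa  a
   12  baa$bbabaaabbbbabababaa  a
   13  baaabbbbabababaabaa$bba  a
   14  baabaa$bbabaaabbbbababa  a
   15  babaaabbbbabababaabaa$b  b
   16  babaabaa$bbabaaabbbbaba  a
   17  bababaabaa$bbabaaabbbba  a
   18  babababaabaa$bbabaaabbb  b
   19  bbabaaabbbbabababaabaa$  $
   20  bbabababaabaa$bbabaaabb  b
   21  bbbabababaabaa$bbabaaab  b
   22  bbbbabababaabaa$bbabaaa  a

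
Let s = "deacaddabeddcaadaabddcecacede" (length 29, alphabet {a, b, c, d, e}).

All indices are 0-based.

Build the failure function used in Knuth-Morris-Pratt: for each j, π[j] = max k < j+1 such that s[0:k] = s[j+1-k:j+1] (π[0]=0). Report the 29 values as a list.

[0, 0, 0, 0, 0, 1, 1, 0, 0, 0, 1, 1, 0, 0, 0, 1, 0, 0, 0, 1, 1, 0, 0, 0, 0, 0, 0, 1, 2]

π[0] = 0
j=1 s[j]='e': π[1]=0 (border '')
j=2 s[j]='a': π[2]=0 (border '')
j=3 s[j]='c': π[3]=0 (border '')
j=4 s[j]='a': π[4]=0 (border '')
j=5 s[j]='d': π[5]=1 (border 'd')
j=6 s[j]='d': k: 1→0; π[6]=1 (border 'd')
j=7 s[j]='a': k: 1→0; π[7]=0 (border '')
j=8 s[j]='b': π[8]=0 (border '')
j=9 s[j]='e': π[9]=0 (border '')
j=10 s[j]='d': π[10]=1 (border 'd')
j=11 s[j]='d': k: 1→0; π[11]=1 (border 'd')
j=12 s[j]='c': k: 1→0; π[12]=0 (border '')
j=13 s[j]='a': π[13]=0 (border '')
j=14 s[j]='a': π[14]=0 (border '')
j=15 s[j]='d': π[15]=1 (border 'd')
j=16 s[j]='a': k: 1→0; π[16]=0 (border '')
j=17 s[j]='a': π[17]=0 (border '')
j=18 s[j]='b': π[18]=0 (border '')
j=19 s[j]='d': π[19]=1 (border 'd')
j=20 s[j]='d': k: 1→0; π[20]=1 (border 'd')
j=21 s[j]='c': k: 1→0; π[21]=0 (border '')
j=22 s[j]='e': π[22]=0 (border '')
j=23 s[j]='c': π[23]=0 (border '')
j=24 s[j]='a': π[24]=0 (border '')
j=25 s[j]='c': π[25]=0 (border '')
j=26 s[j]='e': π[26]=0 (border '')
j=27 s[j]='d': π[27]=1 (border 'd')
j=28 s[j]='e': π[28]=2 (border 'de')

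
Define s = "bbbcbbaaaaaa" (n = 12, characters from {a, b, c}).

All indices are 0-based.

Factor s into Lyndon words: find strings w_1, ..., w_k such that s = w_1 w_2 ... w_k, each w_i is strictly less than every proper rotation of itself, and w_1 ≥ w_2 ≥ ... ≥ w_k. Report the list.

["bbbc", "b", "b", "a", "a", "a", "a", "a", "a"]

emit factor 1: 'bbbc' (i=0, period=4)
emit factor 2: 'b' (i=4, period=1)
emit factor 3: 'b' (i=5, period=1)
emit factor 4: 'a' (i=6, period=1)
emit factor 5: 'a' (i=7, period=1)
emit factor 6: 'a' (i=8, period=1)
emit factor 7: 'a' (i=9, period=1)
emit factor 8: 'a' (i=10, period=1)
emit factor 9: 'a' (i=11, period=1)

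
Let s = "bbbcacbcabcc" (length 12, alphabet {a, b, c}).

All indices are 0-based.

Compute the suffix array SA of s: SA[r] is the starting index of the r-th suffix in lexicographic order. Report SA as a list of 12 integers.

sorted suffixes:
  #0 SA[0]=8  'abcc'
  #1 SA[1]=4  'acbcabcc'
  #2 SA[2]=0  'bbbcacbcabcc'
  #3 SA[3]=1  'bbcacbcabcc'
  #4 SA[4]=6  'bcabcc'
  #5 SA[5]=2  'bcacbcabcc'
  #6 SA[6]=9  'bcc'
  #7 SA[7]=11  'c'
  #8 SA[8]=7  'cabcc'
  #9 SA[9]=3  'cacbcabcc'
  #10 SA[10]=5  'cbcabcc'
  #11 SA[11]=10  'cc'

[8, 4, 0, 1, 6, 2, 9, 11, 7, 3, 5, 10]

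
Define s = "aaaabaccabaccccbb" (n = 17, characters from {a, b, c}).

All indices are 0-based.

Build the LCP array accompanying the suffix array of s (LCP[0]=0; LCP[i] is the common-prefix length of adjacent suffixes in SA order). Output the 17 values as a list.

[0, 3, 2, 1, 5, 1, 3, 0, 1, 4, 1, 0, 1, 1, 2, 2, 3]

rank→(start, suffix):
  0 → (0, 'aaaabaccabaccccbb')
  1 → (1, 'aaabaccabaccccbb')
  2 → (2, 'aabaccabaccccbb')
  3 → (3, 'abaccabaccccbb')
  4 → (8, 'abaccccbb')
  5 → (5, 'accabaccccbb')
  6 → (10, 'accccbb')
  7 → (16, 'b')
  8 → (4, 'baccabaccccbb')
  9 → (9, 'baccccbb')
  10 → (15, 'bb')
  11 → (7, 'cabaccccbb')
  12 → (14, 'cbb')
  13 → (6, 'ccabaccccbb')
  14 → (13, 'ccbb')
  15 → (12, 'cccbb')
  16 → (11, 'ccccbb')

SA = [0, 1, 2, 3, 8, 5, 10, 16, 4, 9, 15, 7, 14, 6, 13, 12, 11]
rank  pair      lcp
   1  s[0:],s[1:]  3  'aaa'
   2  s[1:],s[2:]  2  'aa'
   3  s[2:],s[3:]  1  'a'
   4  s[3:],s[8:]  5  'abacc'
   5  s[8:],s[5:]  1  'a'
   6  s[5:],s[10:]  3  'acc'
   7  s[10:],s[16:]  0  ''
   8  s[16:],s[4:]  1  'b'
   9  s[4:],s[9:]  4  'bacc'
  10  s[9:],s[15:]  1  'b'
  11  s[15:],s[7:]  0  ''
  12  s[7:],s[14:]  1  'c'
  13  s[14:],s[6:]  1  'c'
  14  s[6:],s[13:]  2  'cc'
  15  s[13:],s[12:]  2  'cc'
  16  s[12:],s[11:]  3  'ccc'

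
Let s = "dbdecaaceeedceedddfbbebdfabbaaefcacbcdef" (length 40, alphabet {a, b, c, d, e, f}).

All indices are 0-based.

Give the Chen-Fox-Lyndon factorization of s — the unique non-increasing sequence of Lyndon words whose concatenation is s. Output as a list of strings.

emit factor 1: 'd' (i=0, period=1)
emit factor 2: 'bdec' (i=1, period=4)
emit factor 3: 'aaceeedceedddfbbebdfabbaaefcacbcdef' (i=5, period=35)

["d", "bdec", "aaceeedceedddfbbebdfabbaaefcacbcdef"]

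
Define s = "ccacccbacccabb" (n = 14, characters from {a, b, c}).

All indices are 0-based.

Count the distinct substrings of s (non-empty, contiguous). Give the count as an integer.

84

sorted suffixes:
  #0 SA[0]=11  'abb'
  #1 SA[1]=7  'acccabb'
  #2 SA[2]=2  'acccbacccabb'
  #3 SA[3]=13  'b'
  #4 SA[4]=6  'bacccabb'
  #5 SA[5]=12  'bb'
  #6 SA[6]=10  'cabb'
  #7 SA[7]=1  'cacccbacccabb'
  #8 SA[8]=5  'cbacccabb'
  #9 SA[9]=9  'ccabb'
  #10 SA[10]=0  'ccacccbacccabb'
  #11 SA[11]=4  'ccbacccabb'
  #12 SA[12]=8  'cccabb'
  #13 SA[13]=3  'cccbacccabb'

SA = [11, 7, 2, 13, 6, 12, 10, 1, 5, 9, 0, 4, 8, 3]
rank  pair      lcp
   1  s[11:],s[7:]  1  'a'
   2  s[7:],s[2:]  4  'accc'
   3  s[2:],s[13:]  0  ''
   4  s[13:],s[6:]  1  'b'
   5  s[6:],s[12:]  1  'b'
   6  s[12:],s[10:]  0  ''
   7  s[10:],s[1:]  2  'ca'
   8  s[1:],s[5:]  1  'c'
   9  s[5:],s[9:]  1  'c'
  10  s[9:],s[0:]  3  'cca'
  11  s[0:],s[4:]  2  'cc'
  12  s[4:],s[8:]  2  'cc'
  13  s[8:],s[3:]  3  'ccc'

n(n+1)/2 = 14·15/2 = 105
Σ LCP = 0 + 1 + 4 + 0 + 1 + 1 + 0 + 2 + 1 + 1 + 3 + 2 + 2 + 3 = 21
distinct = 105 − 21 = 84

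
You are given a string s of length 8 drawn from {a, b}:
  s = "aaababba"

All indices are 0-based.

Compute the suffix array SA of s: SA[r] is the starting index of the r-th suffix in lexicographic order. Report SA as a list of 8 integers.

[7, 0, 1, 2, 4, 6, 3, 5]

sorted suffixes:
  #0 SA[0]=7  'a'
  #1 SA[1]=0  'aaababba'
  #2 SA[2]=1  'aababba'
  #3 SA[3]=2  'ababba'
  #4 SA[4]=4  'abba'
  #5 SA[5]=6  'ba'
  #6 SA[6]=3  'babba'
  #7 SA[7]=5  'bba'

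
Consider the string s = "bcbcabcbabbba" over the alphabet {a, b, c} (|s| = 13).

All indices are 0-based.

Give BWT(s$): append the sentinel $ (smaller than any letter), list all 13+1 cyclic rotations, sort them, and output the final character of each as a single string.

rank  rotation        last
    0  $bcbcabcbabbba  a
    1  a$bcbcabcbabbb  b
    2  abbba$bcbcabcb  b
    3  abcbabbba$bcbc  c
    4  ba$bcbcabcbabb  b
    5  babbba$bcbcabc  c
    6  bba$bcbcabcbab  b
    7  bbba$bcbcabcba  a
    8  bcabcbabbba$bc  c
    9  bcbabbba$bcbca  a
   10  bcbcabcbabbba$  $
   11  cabcbabbba$bcb  b
   12  cbabbba$bcbcab  b
   13  cbcabcbabbba$b  b

abbcbcbaca$bbb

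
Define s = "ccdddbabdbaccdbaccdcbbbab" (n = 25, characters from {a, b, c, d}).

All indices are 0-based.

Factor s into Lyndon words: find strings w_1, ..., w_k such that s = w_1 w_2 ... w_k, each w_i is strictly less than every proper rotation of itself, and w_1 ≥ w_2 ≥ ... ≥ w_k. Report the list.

["ccddd", "b", "abdbaccdbaccdcbbb", "ab"]

emit factor 1: 'ccddd' (i=0, period=5)
emit factor 2: 'b' (i=5, period=1)
emit factor 3: 'abdbaccdbaccdcbbb' (i=6, period=17)
emit factor 4: 'ab' (i=23, period=2)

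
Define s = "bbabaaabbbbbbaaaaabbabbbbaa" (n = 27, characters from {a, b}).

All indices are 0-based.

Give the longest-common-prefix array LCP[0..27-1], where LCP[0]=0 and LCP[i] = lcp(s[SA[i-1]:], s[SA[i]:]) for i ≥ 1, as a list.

[0, 1, 2, 4, 3, 5, 2, 4, 1, 2, 3, 5, 0, 3, 4, 2, 3, 1, 4, 3, 4, 2, 5, 3, 6, 4, 5]

rank | idx | suffix
   0 |  26 | a
   1 |  25 | aa
   2 |  13 | aaaaabbabbbbaa
   3 |  14 | aaaabbabbbbaa
   4 |  15 | aaabbabbbbaa
   5 |   4 | aaabbbbbbaaaaabbabbbbaa
   6 |  16 | aabbabbbbaa
   7 |   5 | aabbbbbbaaaaabbabbbbaa
   8 |   2 | abaaabbbbbbaaaaabbabbbbaa
   9 |  17 | abbabbbbaa
  10 |  20 | abbbbaa
  11 |   6 | abbbbbbaaaaabbabbbbaa
  12 |  24 | baa
  13 |  12 | baaaaabbabbbbaa
  14 |   3 | baaabbbbbbaaaaabbabbbbaa
  15 |   1 | babaaabbbbbbaaaaabbabbbbaa
  16 |  19 | babbbbaa
  17 |  23 | bbaa
  18 |  11 | bbaaaaabbabbbbaa
  19 |   0 | bbabaaabbbbbbaaaaabbabbbbaa
  20 |  18 | bbabbbbaa
  21 |  22 | bbbaa
  22 |  10 | bbbaaaaabbabbbbaa
  23 |  21 | bbbbaa
  24 |   9 | bbbbaaaaabbabbbbaa
  25 |   8 | bbbbbaaaaabbabbbbaa
  26 |   7 | bbbbbbaaaaabbabbbbaa

SA = [26, 25, 13, 14, 15, 4, 16, 5, 2, 17, 20, 6, 24, 12, 3, 1, 19, 23, 11, 0, 18, 22, 10, 21, 9, 8, 7]
rank  pair      lcp
   1  s[26:],s[25:]  1  'a'
   2  s[25:],s[13:]  2  'aa'
   3  s[13:],s[14:]  4  'aaaa'
   4  s[14:],s[15:]  3  'aaa'
   5  s[15:],s[4:]  5  'aaabb'
   6  s[4:],s[16:]  2  'aa'
   7  s[16:],s[5:]  4  'aabb'
   8  s[5:],s[2:]  1  'a'
   9  s[2:],s[17:]  2  'ab'
  10  s[17:],s[20:]  3  'abb'
  11  s[20:],s[6:]  5  'abbbb'
  12  s[6:],s[24:]  0  ''
  13  s[24:],s[12:]  3  'baa'
  14  s[12:],s[3:]  4  'baaa'
  15  s[3:],s[1:]  2  'ba'
  16  s[1:],s[19:]  3  'bab'
  17  s[19:],s[23:]  1  'b'
  18  s[23:],s[11:]  4  'bbaa'
  19  s[11:],s[0:]  3  'bba'
  20  s[0:],s[18:]  4  'bbab'
  21  s[18:],s[22:]  2  'bb'
  22  s[22:],s[10:]  5  'bbbaa'
  23  s[10:],s[21:]  3  'bbb'
  24  s[21:],s[9:]  6  'bbbbaa'
  25  s[9:],s[8:]  4  'bbbb'
  26  s[8:],s[7:]  5  'bbbbb'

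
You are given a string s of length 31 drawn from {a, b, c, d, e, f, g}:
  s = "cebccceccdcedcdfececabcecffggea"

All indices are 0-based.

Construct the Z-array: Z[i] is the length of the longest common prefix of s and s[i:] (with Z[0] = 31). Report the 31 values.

[31, 0, 0, 1, 1, 2, 0, 1, 1, 0, 2, 0, 0, 1, 0, 0, 0, 2, 0, 1, 0, 0, 2, 0, 1, 0, 0, 0, 0, 0, 0]

Z[0]=31
i=1: fresh scan; Z[1]=0
i=2: fresh scan; Z[2]=0
i=3: fresh scan; Z[3]=1 extend→box=[3,4)
i=4: fresh scan; Z[4]=1 extend→box=[4,5)
i=5: fresh scan; Z[5]=2 extend→box=[5,7)
i=6: min(r-i=1, Z[1]=0)=0; Z[6]=0
i=7: fresh scan; Z[7]=1 extend→box=[7,8)
i=8: fresh scan; Z[8]=1 extend→box=[8,9)
i=9: fresh scan; Z[9]=0
i=10: fresh scan; Z[10]=2 extend→box=[10,12)
i=11: min(r-i=1, Z[1]=0)=0; Z[11]=0
i=12: fresh scan; Z[12]=0
i=13: fresh scan; Z[13]=1 extend→box=[13,14)
i=14: fresh scan; Z[14]=0
i=15: fresh scan; Z[15]=0
i=16: fresh scan; Z[16]=0
i=17: fresh scan; Z[17]=2 extend→box=[17,19)
i=18: min(r-i=1, Z[1]=0)=0; Z[18]=0
i=19: fresh scan; Z[19]=1 extend→box=[19,20)
i=20: fresh scan; Z[20]=0
i=21: fresh scan; Z[21]=0
i=22: fresh scan; Z[22]=2 extend→box=[22,24)
i=23: min(r-i=1, Z[1]=0)=0; Z[23]=0
i=24: fresh scan; Z[24]=1 extend→box=[24,25)
i=25: fresh scan; Z[25]=0
i=26: fresh scan; Z[26]=0
i=27: fresh scan; Z[27]=0
i=28: fresh scan; Z[28]=0
i=29: fresh scan; Z[29]=0
i=30: fresh scan; Z[30]=0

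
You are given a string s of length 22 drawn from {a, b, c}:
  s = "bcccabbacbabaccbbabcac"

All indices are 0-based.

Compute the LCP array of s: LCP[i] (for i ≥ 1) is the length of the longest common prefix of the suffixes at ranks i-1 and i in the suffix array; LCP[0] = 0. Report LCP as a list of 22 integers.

sorted suffixes:
  #0 SA[0]=10  'abaccbbabcac'
  #1 SA[1]=4  'abbacbabaccbbabcac'
  #2 SA[2]=17  'abcac'
  #3 SA[3]=20  'ac'
  #4 SA[4]=7  'acbabaccbbabcac'
  #5 SA[5]=12  'accbbabcac'
  #6 SA[6]=9  'babaccbbabcac'
  #7 SA[7]=16  'babcac'
  #8 SA[8]=6  'bacbabaccbbabcac'
  #9 SA[9]=11  'baccbbabcac'
  #10 SA[10]=15  'bbabcac'
  #11 SA[11]=5  'bbacbabaccbbabcac'
  #12 SA[12]=18  'bcac'
  #13 SA[13]=0  'bcccabbacbabaccbbabcac'
  #14 SA[14]=21  'c'
  #15 SA[15]=3  'cabbacbabaccbbabcac'
  #16 SA[16]=19  'cac'
  #17 SA[17]=8  'cbabaccbbabcac'
  #18 SA[18]=14  'cbbabcac'
  #19 SA[19]=2  'ccabbacbabaccbbabcac'
  #20 SA[20]=13  'ccbbabcac'
  #21 SA[21]=1  'cccabbacbabaccbbabcac'

SA = [10, 4, 17, 20, 7, 12, 9, 16, 6, 11, 15, 5, 18, 0, 21, 3, 19, 8, 14, 2, 13, 1]
[i] adj suffixes → lcp
  [1] 10/4 → 2 ('ab')
  [2] 4/17 → 2 ('ab')
  [3] 17/20 → 1 ('a')
  [4] 20/7 → 2 ('ac')
  [5] 7/12 → 2 ('ac')
  [6] 12/9 → 0 ('')
  [7] 9/16 → 3 ('bab')
  [8] 16/6 → 2 ('ba')
  [9] 6/11 → 3 ('bac')
  [10] 11/15 → 1 ('b')
  [11] 15/5 → 3 ('bba')
  [12] 5/18 → 1 ('b')
  [13] 18/0 → 2 ('bc')
  [14] 0/21 → 0 ('')
  [15] 21/3 → 1 ('c')
  [16] 3/19 → 2 ('ca')
  [17] 19/8 → 1 ('c')
  [18] 8/14 → 2 ('cb')
  [19] 14/2 → 1 ('c')
  [20] 2/13 → 2 ('cc')
  [21] 13/1 → 2 ('cc')

[0, 2, 2, 1, 2, 2, 0, 3, 2, 3, 1, 3, 1, 2, 0, 1, 2, 1, 2, 1, 2, 2]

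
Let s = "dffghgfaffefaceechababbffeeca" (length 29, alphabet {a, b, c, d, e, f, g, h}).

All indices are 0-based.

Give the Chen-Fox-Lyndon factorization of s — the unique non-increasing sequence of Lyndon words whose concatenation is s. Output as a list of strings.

["dffghgf", "affef", "aceech", "ababbffeec", "a"]

emit factor 1: 'dffghgf' (i=0, period=7)
emit factor 2: 'affef' (i=7, period=5)
emit factor 3: 'aceech' (i=12, period=6)
emit factor 4: 'ababbffeec' (i=18, period=10)
emit factor 5: 'a' (i=28, period=1)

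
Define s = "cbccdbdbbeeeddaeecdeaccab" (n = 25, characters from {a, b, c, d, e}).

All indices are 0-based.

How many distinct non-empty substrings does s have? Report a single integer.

sorted suffixes:
  #0 SA[0]=23  'ab'
  #1 SA[1]=20  'accab'
  #2 SA[2]=14  'aeecdeaccab'
  #3 SA[3]=24  'b'
  #4 SA[4]=7  'bbeeeddaeecdeaccab'
  #5 SA[5]=1  'bccdbdbbeeeddaeecdeaccab'
  #6 SA[6]=5  'bdbbeeeddaeecdeaccab'
  #7 SA[7]=8  'beeeddaeecdeaccab'
  #8 SA[8]=22  'cab'
  #9 SA[9]=0  'cbccdbdbbeeeddaeecdeaccab'
  #10 SA[10]=21  'ccab'
  #11 SA[11]=2  'ccdbdbbeeeddaeecdeaccab'
  #12 SA[12]=3  'cdbdbbeeeddaeecdeaccab'
  #13 SA[13]=17  'cdeaccab'
  #14 SA[14]=13  'daeecdeaccab'
  #15 SA[15]=6  'dbbeeeddaeecdeaccab'
  #16 SA[16]=4  'dbdbbeeeddaeecdeaccab'
  #17 SA[17]=12  'ddaeecdeaccab'
  #18 SA[18]=18  'deaccab'
  #19 SA[19]=19  'eaccab'
  #20 SA[20]=16  'ecdeaccab'
  #21 SA[21]=11  'eddaeecdeaccab'
  #22 SA[22]=15  'eecdeaccab'
  #23 SA[23]=10  'eeddaeecdeaccab'
  #24 SA[24]=9  'eeeddaeecdeaccab'

SA = [23, 20, 14, 24, 7, 1, 5, 8, 22, 0, 21, 2, 3, 17, 13, 6, 4, 12, 18, 19, 16, 11, 15, 10, 9]
i: (SA[i-1],SA[i]) lcp shared
  1: (23,20) 1 'a'
  2: (20,14) 1 'a'
  3: (14,24) 0 ''
  4: (24,7) 1 'b'
  5: (7,1) 1 'b'
  6: (1,5) 1 'b'
  7: (5,8) 1 'b'
  8: (8,22) 0 ''
  9: (22,0) 1 'c'
  10: (0,21) 1 'c'
  11: (21,2) 2 'cc'
  12: (2,3) 1 'c'
  13: (3,17) 2 'cd'
  14: (17,13) 0 ''
  15: (13,6) 1 'd'
  16: (6,4) 2 'db'
  17: (4,12) 1 'd'
  18: (12,18) 1 'd'
  19: (18,19) 0 ''
  20: (19,16) 1 'e'
  21: (16,11) 1 'e'
  22: (11,15) 1 'e'
  23: (15,10) 2 'ee'
  24: (10,9) 2 'ee'

n(n+1)/2 = 25·26/2 = 325
Σ LCP = 0 + 1 + 1 + 0 + 1 + 1 + 1 + 1 + 0 + 1 + 1 + 2 + 1 + 2 + 0 + 1 + 2 + 1 + 1 + 0 + 1 + 1 + 1 + 2 + 2 = 25
distinct = 325 − 25 = 300

300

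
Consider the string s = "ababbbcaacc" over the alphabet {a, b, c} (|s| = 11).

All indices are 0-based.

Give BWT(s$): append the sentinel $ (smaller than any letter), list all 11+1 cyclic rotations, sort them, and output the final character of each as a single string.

cc$baaabbcba

rank  rotation      last
    0  $ababbbcaacc  c
    1  aacc$ababbbc  c
    2  ababbbcaacc$  $
    3  abbbcaacc$ab  b
    4  acc$ababbbca  a
    5  babbbcaacc$a  a
    6  bbbcaacc$aba  a
    7  bbcaacc$abab  b
    8  bcaacc$ababb  b
    9  c$ababbbcaac  c
   10  caacc$ababbb  b
   11  cc$ababbbcaa  a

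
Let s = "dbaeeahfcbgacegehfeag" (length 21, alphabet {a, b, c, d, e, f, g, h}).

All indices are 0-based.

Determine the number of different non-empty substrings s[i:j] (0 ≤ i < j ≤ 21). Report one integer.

216

rank→(start, suffix):
  0 → (11, 'acegehfeag')
  1 → (2, 'aeeahfcbgacegehfeag')
  2 → (19, 'ag')
  3 → (5, 'ahfcbgacegehfeag')
  4 → (1, 'baeeahfcbgacegehfeag')
  5 → (9, 'bgacegehfeag')
  6 → (8, 'cbgacegehfeag')
  7 → (12, 'cegehfeag')
  8 → (0, 'dbaeeahfcbgacegehfeag')
  9 → (18, 'eag')
  10 → (4, 'eahfcbgacegehfeag')
  11 → (3, 'eeahfcbgacegehfeag')
  12 → (13, 'egehfeag')
  13 → (15, 'ehfeag')
  14 → (7, 'fcbgacegehfeag')
  15 → (17, 'feag')
  16 → (20, 'g')
  17 → (10, 'gacegehfeag')
  18 → (14, 'gehfeag')
  19 → (6, 'hfcbgacegehfeag')
  20 → (16, 'hfeag')

SA = [11, 2, 19, 5, 1, 9, 8, 12, 0, 18, 4, 3, 13, 15, 7, 17, 20, 10, 14, 6, 16]
i: (SA[i-1],SA[i]) lcp shared
  1: (11,2) 1 'a'
  2: (2,19) 1 'a'
  3: (19,5) 1 'a'
  4: (5,1) 0 ''
  5: (1,9) 1 'b'
  6: (9,8) 0 ''
  7: (8,12) 1 'c'
  8: (12,0) 0 ''
  9: (0,18) 0 ''
  10: (18,4) 2 'ea'
  11: (4,3) 1 'e'
  12: (3,13) 1 'e'
  13: (13,15) 1 'e'
  14: (15,7) 0 ''
  15: (7,17) 1 'f'
  16: (17,20) 0 ''
  17: (20,10) 1 'g'
  18: (10,14) 1 'g'
  19: (14,6) 0 ''
  20: (6,16) 2 'hf'

n(n+1)/2 = 21·22/2 = 231
Σ LCP = 0 + 1 + 1 + 1 + 0 + 1 + 0 + 1 + 0 + 0 + 2 + 1 + 1 + 1 + 0 + 1 + 0 + 1 + 1 + 0 + 2 = 15
distinct = 231 − 15 = 216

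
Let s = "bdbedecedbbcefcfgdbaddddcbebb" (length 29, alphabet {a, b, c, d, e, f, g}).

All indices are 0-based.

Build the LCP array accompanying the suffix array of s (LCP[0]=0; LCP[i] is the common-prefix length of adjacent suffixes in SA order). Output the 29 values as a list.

sorted suffixes:
  #0 SA[0]=19  'addddcbebb'
  #1 SA[1]=28  'b'
  #2 SA[2]=18  'baddddcbebb'
  #3 SA[3]=27  'bb'
  #4 SA[4]=9  'bbcefcfgdbaddddcbebb'
  #5 SA[5]=10  'bcefcfgdbaddddcbebb'
  #6 SA[6]=0  'bdbedecedbbcefcfgdbaddddcbebb'
  #7 SA[7]=25  'bebb'
  #8 SA[8]=2  'bedecedbbcefcfgdbaddddcbebb'
  #9 SA[9]=24  'cbebb'
  #10 SA[10]=6  'cedbbcefcfgdbaddddcbebb'
  #11 SA[11]=11  'cefcfgdbaddddcbebb'
  #12 SA[12]=14  'cfgdbaddddcbebb'
  #13 SA[13]=17  'dbaddddcbebb'
  #14 SA[14]=8  'dbbcefcfgdbaddddcbebb'
  #15 SA[15]=1  'dbedecedbbcefcfgdbaddddcbebb'
  #16 SA[16]=23  'dcbebb'
  #17 SA[17]=22  'ddcbebb'
  #18 SA[18]=21  'dddcbebb'
  #19 SA[19]=20  'ddddcbebb'
  #20 SA[20]=4  'decedbbcefcfgdbaddddcbebb'
  #21 SA[21]=26  'ebb'
  #22 SA[22]=5  'ecedbbcefcfgdbaddddcbebb'
  #23 SA[23]=7  'edbbcefcfgdbaddddcbebb'
  #24 SA[24]=3  'edecedbbcefcfgdbaddddcbebb'
  #25 SA[25]=12  'efcfgdbaddddcbebb'
  #26 SA[26]=13  'fcfgdbaddddcbebb'
  #27 SA[27]=15  'fgdbaddddcbebb'
  #28 SA[28]=16  'gdbaddddcbebb'

SA = [19, 28, 18, 27, 9, 10, 0, 25, 2, 24, 6, 11, 14, 17, 8, 1, 23, 22, 21, 20, 4, 26, 5, 7, 3, 12, 13, 15, 16]
rank  pair      lcp
   1  s[19:],s[28:]  0  ''
   2  s[28:],s[18:]  1  'b'
   3  s[18:],s[27:]  1  'b'
   4  s[27:],s[9:]  2  'bb'
   5  s[9:],s[10:]  1  'b'
   6  s[10:],s[0:]  1  'b'
   7  s[0:],s[25:]  1  'b'
   8  s[25:],s[2:]  2  'be'
   9  s[2:],s[24:]  0  ''
  10  s[24:],s[6:]  1  'c'
  11  s[6:],s[11:]  2  'ce'
  12  s[11:],s[14:]  1  'c'
  13  s[14:],s[17:]  0  ''
  14  s[17:],s[8:]  2  'db'
  15  s[8:],s[1:]  2  'db'
  16  s[1:],s[23:]  1  'd'
  17  s[23:],s[22:]  1  'd'
  18  s[22:],s[21:]  2  'dd'
  19  s[21:],s[20:]  3  'ddd'
  20  s[20:],s[4:]  1  'd'
  21  s[4:],s[26:]  0  ''
  22  s[26:],s[5:]  1  'e'
  23  s[5:],s[7:]  1  'e'
  24  s[7:],s[3:]  2  'ed'
  25  s[3:],s[12:]  1  'e'
  26  s[12:],s[13:]  0  ''
  27  s[13:],s[15:]  1  'f'
  28  s[15:],s[16:]  0  ''

[0, 0, 1, 1, 2, 1, 1, 1, 2, 0, 1, 2, 1, 0, 2, 2, 1, 1, 2, 3, 1, 0, 1, 1, 2, 1, 0, 1, 0]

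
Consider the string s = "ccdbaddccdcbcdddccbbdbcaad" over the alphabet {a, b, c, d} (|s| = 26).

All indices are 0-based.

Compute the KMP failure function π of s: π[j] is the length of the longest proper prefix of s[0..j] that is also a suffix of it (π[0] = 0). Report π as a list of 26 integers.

π[0] = 0
j=1 s[j]='c': π[1]=1 (border 'c')
j=2 s[j]='d': k: 1→0; π[2]=0 (border '')
j=3 s[j]='b': π[3]=0 (border '')
j=4 s[j]='a': π[4]=0 (border '')
j=5 s[j]='d': π[5]=0 (border '')
j=6 s[j]='d': π[6]=0 (border '')
j=7 s[j]='c': π[7]=1 (border 'c')
j=8 s[j]='c': π[8]=2 (border 'cc')
j=9 s[j]='d': π[9]=3 (border 'ccd')
j=10 s[j]='c': k: 3→0; π[10]=1 (border 'c')
j=11 s[j]='b': k: 1→0; π[11]=0 (border '')
j=12 s[j]='c': π[12]=1 (border 'c')
j=13 s[j]='d': k: 1→0; π[13]=0 (border '')
j=14 s[j]='d': π[14]=0 (border '')
j=15 s[j]='d': π[15]=0 (border '')
j=16 s[j]='c': π[16]=1 (border 'c')
j=17 s[j]='c': π[17]=2 (border 'cc')
j=18 s[j]='b': k: 2→1→0; π[18]=0 (border '')
j=19 s[j]='b': π[19]=0 (border '')
j=20 s[j]='d': π[20]=0 (border '')
j=21 s[j]='b': π[21]=0 (border '')
j=22 s[j]='c': π[22]=1 (border 'c')
j=23 s[j]='a': k: 1→0; π[23]=0 (border '')
j=24 s[j]='a': π[24]=0 (border '')
j=25 s[j]='d': π[25]=0 (border '')

[0, 1, 0, 0, 0, 0, 0, 1, 2, 3, 1, 0, 1, 0, 0, 0, 1, 2, 0, 0, 0, 0, 1, 0, 0, 0]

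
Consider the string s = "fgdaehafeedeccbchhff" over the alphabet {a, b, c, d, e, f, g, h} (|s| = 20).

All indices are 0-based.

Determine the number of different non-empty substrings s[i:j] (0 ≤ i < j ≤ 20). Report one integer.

rank | idx | suffix
   0 |   3 | aehafeedeccbchhff
   1 |   6 | afeedeccbchhff
   2 |  14 | bchhff
   3 |  13 | cbchhff
   4 |  12 | ccbchhff
   5 |  15 | chhff
   6 |   2 | daehafeedeccbchhff
   7 |  10 | deccbchhff
   8 |  11 | eccbchhff
   9 |   9 | edeccbchhff
  10 |   8 | eedeccbchhff
  11 |   4 | ehafeedeccbchhff
  12 |  19 | f
  13 |   7 | feedeccbchhff
  14 |  18 | ff
  15 |   0 | fgdaehafeedeccbchhff
  16 |   1 | gdaehafeedeccbchhff
  17 |   5 | hafeedeccbchhff
  18 |  17 | hff
  19 |  16 | hhff

SA = [3, 6, 14, 13, 12, 15, 2, 10, 11, 9, 8, 4, 19, 7, 18, 0, 1, 5, 17, 16]
i: (SA[i-1],SA[i]) lcp shared
  1: (3,6) 1 'a'
  2: (6,14) 0 ''
  3: (14,13) 0 ''
  4: (13,12) 1 'c'
  5: (12,15) 1 'c'
  6: (15,2) 0 ''
  7: (2,10) 1 'd'
  8: (10,11) 0 ''
  9: (11,9) 1 'e'
  10: (9,8) 1 'e'
  11: (8,4) 1 'e'
  12: (4,19) 0 ''
  13: (19,7) 1 'f'
  14: (7,18) 1 'f'
  15: (18,0) 1 'f'
  16: (0,1) 0 ''
  17: (1,5) 0 ''
  18: (5,17) 1 'h'
  19: (17,16) 1 'h'

n(n+1)/2 = 20·21/2 = 210
Σ LCP = 0 + 1 + 0 + 0 + 1 + 1 + 0 + 1 + 0 + 1 + 1 + 1 + 0 + 1 + 1 + 1 + 0 + 0 + 1 + 1 = 12
distinct = 210 − 12 = 198

198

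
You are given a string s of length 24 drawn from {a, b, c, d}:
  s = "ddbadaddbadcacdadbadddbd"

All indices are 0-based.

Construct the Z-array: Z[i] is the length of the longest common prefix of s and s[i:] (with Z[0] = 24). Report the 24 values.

Z[0]=24
i=1: outside box; Z[1]=1 scan→box=[1,2)
i=2: outside box; Z[2]=0
i=3: outside box; Z[3]=0
i=4: outside box; Z[4]=1 scan→box=[4,5)
i=5: outside box; Z[5]=0
i=6: outside box; Z[6]=5 scan→box=[6,11)
i=7: min(r-i=4, Z[1]=1)=1; Z[7]=1
i=8: min(r-i=3, Z[2]=0)=0; Z[8]=0
i=9: min(r-i=2, Z[3]=0)=0; Z[9]=0
i=10: min(r-i=1, Z[4]=1)=1; Z[10]=1
i=11: outside box; Z[11]=0
i=12: outside box; Z[12]=0
i=13: outside box; Z[13]=0
i=14: outside box; Z[14]=1 scan→box=[14,15)
i=15: outside box; Z[15]=0
i=16: outside box; Z[16]=1 scan→box=[16,17)
i=17: outside box; Z[17]=0
i=18: outside box; Z[18]=0
i=19: outside box; Z[19]=2 scan→box=[19,21)
i=20: min(r-i=1, Z[1]=1)=1; Z[20]=3 scan→box=[20,23)
i=21: min(r-i=2, Z[1]=1)=1; Z[21]=1
i=22: min(r-i=1, Z[2]=0)=0; Z[22]=0
i=23: outside box; Z[23]=1 scan→box=[23,24)

[24, 1, 0, 0, 1, 0, 5, 1, 0, 0, 1, 0, 0, 0, 1, 0, 1, 0, 0, 2, 3, 1, 0, 1]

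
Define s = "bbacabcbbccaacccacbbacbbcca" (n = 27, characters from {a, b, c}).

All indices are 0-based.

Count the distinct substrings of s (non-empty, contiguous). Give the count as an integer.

rank→(start, suffix):
  0 → (26, 'a')
  1 → (11, 'aacccacbbacbbcca')
  2 → (4, 'abcbbccaacccacbbacbbcca')
  3 → (2, 'acabcbbccaacccacbbacbbcca')
  4 → (16, 'acbbacbbcca')
  5 → (20, 'acbbcca')
  6 → (12, 'acccacbbacbbcca')
  7 → (1, 'bacabcbbccaacccacbbacbbcca')
  8 → (19, 'bacbbcca')
  9 → (0, 'bbacabcbbccaacccacbbacbbcca')
  10 → (18, 'bbacbbcca')
  11 → (22, 'bbcca')
  12 → (7, 'bbccaacccacbbacbbcca')
  13 → (5, 'bcbbccaacccacbbacbbcca')
  14 → (23, 'bcca')
  15 → (8, 'bccaacccacbbacbbcca')
  16 → (25, 'ca')
  17 → (10, 'caacccacbbacbbcca')
  18 → (3, 'cabcbbccaacccacbbacbbcca')
  19 → (15, 'cacbbacbbcca')
  20 → (17, 'cbbacbbcca')
  21 → (21, 'cbbcca')
  22 → (6, 'cbbccaacccacbbacbbcca')
  23 → (24, 'cca')
  24 → (9, 'ccaacccacbbacbbcca')
  25 → (14, 'ccacbbacbbcca')
  26 → (13, 'cccacbbacbbcca')

SA = [26, 11, 4, 2, 16, 20, 12, 1, 19, 0, 18, 22, 7, 5, 23, 8, 25, 10, 3, 15, 17, 21, 6, 24, 9, 14, 13]
i: (SA[i-1],SA[i]) lcp shared
  1: (26,11) 1 'a'
  2: (11,4) 1 'a'
  3: (4,2) 1 'a'
  4: (2,16) 2 'ac'
  5: (16,20) 4 'acbb'
  6: (20,12) 2 'ac'
  7: (12,1) 0 ''
  8: (1,19) 3 'bac'
  9: (19,0) 1 'b'
  10: (0,18) 4 'bbac'
  11: (18,22) 2 'bb'
  12: (22,7) 5 'bbcca'
  13: (7,5) 1 'b'
  14: (5,23) 2 'bc'
  15: (23,8) 4 'bcca'
  16: (8,25) 0 ''
  17: (25,10) 2 'ca'
  18: (10,3) 2 'ca'
  19: (3,15) 2 'ca'
  20: (15,17) 1 'c'
  21: (17,21) 3 'cbb'
  22: (21,6) 6 'cbbcca'
  23: (6,24) 1 'c'
  24: (24,9) 3 'cca'
  25: (9,14) 3 'cca'
  26: (14,13) 2 'cc'

n(n+1)/2 = 27·28/2 = 378
Σ LCP = 0 + 1 + 1 + 1 + 2 + 4 + 2 + 0 + 3 + 1 + 4 + 2 + 5 + 1 + 2 + 4 + 0 + 2 + 2 + 2 + 1 + 3 + 6 + 1 + 3 + 3 + 2 = 58
distinct = 378 − 58 = 320

320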